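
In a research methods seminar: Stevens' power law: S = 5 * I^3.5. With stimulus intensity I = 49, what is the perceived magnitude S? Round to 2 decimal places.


S = 5 * 49^3.5
49^3.5 = 823543.0
S = 5 * 823543.0
= 4117715.00


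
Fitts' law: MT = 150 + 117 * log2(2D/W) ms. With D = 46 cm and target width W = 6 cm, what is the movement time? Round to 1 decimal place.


MT = 150 + 117 * log2(2*46/6)
2D/W = 15.333333
log2(15.333333) = 3.9386
MT = 150 + 117 * 3.9386
= 610.8 ms


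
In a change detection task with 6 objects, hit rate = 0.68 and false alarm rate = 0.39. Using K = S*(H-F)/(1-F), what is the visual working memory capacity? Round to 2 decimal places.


K = S * (H - F) / (1 - F)
H - F = 0.29
1 - F = 0.61
K = 6 * 0.29 / 0.61
= 2.85


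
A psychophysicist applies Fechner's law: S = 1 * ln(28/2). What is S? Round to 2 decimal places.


S = 1 * ln(28/2)
I/I0 = 14.0
ln(14.0) = 2.6391
S = 1 * 2.6391
= 2.64


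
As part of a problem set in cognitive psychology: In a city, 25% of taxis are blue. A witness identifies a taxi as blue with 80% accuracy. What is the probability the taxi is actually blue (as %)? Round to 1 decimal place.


P(blue | says blue) = P(says blue | blue)*P(blue) / [P(says blue | blue)*P(blue) + P(says blue | not blue)*P(not blue)]
Numerator = 0.8 * 0.25 = 0.2
False identification = 0.2 * 0.75 = 0.15
P = 0.2 / (0.2 + 0.15)
= 0.2 / 0.35
As percentage = 57.1


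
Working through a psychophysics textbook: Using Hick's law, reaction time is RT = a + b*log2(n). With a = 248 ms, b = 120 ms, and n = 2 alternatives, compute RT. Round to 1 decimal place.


RT = 248 + 120 * log2(2)
log2(2) = 1.0
RT = 248 + 120 * 1.0
= 248 + 120.0
= 368.0 ms


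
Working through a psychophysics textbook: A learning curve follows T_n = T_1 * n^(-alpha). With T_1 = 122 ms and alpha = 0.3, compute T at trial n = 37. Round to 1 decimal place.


T_n = 122 * 37^(-0.3)
37^(-0.3) = 0.338485
T_n = 122 * 0.338485
= 41.3 ms


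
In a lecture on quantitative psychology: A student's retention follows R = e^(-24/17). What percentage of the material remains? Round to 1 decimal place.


R = e^(-t/S)
-t/S = -24/17 = -1.411765
R = e^(-1.411765) = 0.243713
Percentage = 0.243713 * 100
= 24.4


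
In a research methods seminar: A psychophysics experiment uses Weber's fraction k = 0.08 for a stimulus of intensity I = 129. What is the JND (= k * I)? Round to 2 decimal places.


JND = k * I
JND = 0.08 * 129
= 10.32


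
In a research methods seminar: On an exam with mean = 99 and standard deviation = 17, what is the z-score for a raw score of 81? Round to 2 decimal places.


z = (X - mu) / sigma
= (81 - 99) / 17
= -18 / 17
= -1.06


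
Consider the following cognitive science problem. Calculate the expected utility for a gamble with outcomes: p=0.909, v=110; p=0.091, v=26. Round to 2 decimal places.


EU = sum(p_i * v_i)
0.909 * 110 = 99.99
0.091 * 26 = 2.366
EU = 99.99 + 2.366
= 102.36


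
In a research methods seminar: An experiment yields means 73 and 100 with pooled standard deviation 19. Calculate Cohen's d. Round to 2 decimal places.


Cohen's d = (M1 - M2) / S_pooled
= (73 - 100) / 19
= -27 / 19
= -1.42


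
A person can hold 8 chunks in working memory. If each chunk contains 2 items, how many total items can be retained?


Total items = chunks * items_per_chunk
= 8 * 2
= 16


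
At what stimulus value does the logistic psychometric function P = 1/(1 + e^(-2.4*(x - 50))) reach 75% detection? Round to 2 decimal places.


At P = 0.75: 0.75 = 1/(1 + e^(-k*(x-x0)))
Solving: e^(-k*(x-x0)) = 1/3
x = x0 + ln(3)/k
ln(3) = 1.0986
x = 50 + 1.0986/2.4
= 50 + 0.4578
= 50.46


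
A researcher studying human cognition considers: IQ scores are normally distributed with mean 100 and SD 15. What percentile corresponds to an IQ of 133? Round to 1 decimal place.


z = (IQ - mean) / SD
z = (133 - 100) / 15 = 2.2
Percentile = Phi(2.2) * 100
Phi(2.2) = 0.986097
= 98.6


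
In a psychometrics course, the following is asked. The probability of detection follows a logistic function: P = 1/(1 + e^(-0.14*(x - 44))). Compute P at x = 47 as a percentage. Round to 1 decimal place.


P(x) = 1/(1 + e^(-0.14*(47 - 44)))
Exponent = -0.14 * 3 = -0.42
e^(-0.42) = 0.657047
P = 1/(1 + 0.657047) = 0.603483
Percentage = 60.3


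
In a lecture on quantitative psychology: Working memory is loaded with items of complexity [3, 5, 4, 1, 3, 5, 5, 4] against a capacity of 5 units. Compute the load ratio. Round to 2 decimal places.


Total complexity = 3 + 5 + 4 + 1 + 3 + 5 + 5 + 4 = 30
Load = total / capacity = 30 / 5
= 6.00


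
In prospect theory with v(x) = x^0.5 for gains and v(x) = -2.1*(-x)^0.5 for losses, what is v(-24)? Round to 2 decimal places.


Since x = -24 < 0, use v(x) = -lambda*(-x)^alpha
(-x) = 24
24^0.5 = 4.899
v(-24) = -2.1 * 4.899
= -10.29


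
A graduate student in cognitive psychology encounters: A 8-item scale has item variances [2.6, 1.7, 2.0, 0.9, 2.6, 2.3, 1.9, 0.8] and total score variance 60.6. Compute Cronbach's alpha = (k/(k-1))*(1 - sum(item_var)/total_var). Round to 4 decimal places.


alpha = (k/(k-1)) * (1 - sum(s_i^2)/s_total^2)
sum(item variances) = 14.8
k/(k-1) = 8/7 = 1.142857
1 - 14.8/60.6 = 1 - 0.244224 = 0.755776
alpha = 1.142857 * 0.755776
= 0.8637


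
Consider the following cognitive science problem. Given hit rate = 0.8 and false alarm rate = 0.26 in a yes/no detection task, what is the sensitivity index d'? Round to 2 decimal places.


d' = z(HR) - z(FAR)
z(0.8) = 0.8416
z(0.26) = -0.6433
d' = 0.8416 - -0.6433
= 1.48


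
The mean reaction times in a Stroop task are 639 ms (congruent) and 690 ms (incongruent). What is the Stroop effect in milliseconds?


Stroop effect = RT(incongruent) - RT(congruent)
= 690 - 639
= 51 ms


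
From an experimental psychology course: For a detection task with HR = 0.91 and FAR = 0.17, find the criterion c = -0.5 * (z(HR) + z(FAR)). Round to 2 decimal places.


c = -0.5 * (z(HR) + z(FAR))
z(0.91) = 1.3408
z(0.17) = -0.9542
c = -0.5 * (1.3408 + -0.9542)
= -0.5 * 0.3866
= -0.19


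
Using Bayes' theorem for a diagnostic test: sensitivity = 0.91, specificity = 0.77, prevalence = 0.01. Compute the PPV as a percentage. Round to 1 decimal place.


PPV = (sens * prev) / (sens * prev + (1-spec) * (1-prev))
Numerator = 0.91 * 0.01 = 0.0091
P(positive and no disease) = (1 - spec) * (1 - prev) = (1 - 0.77) * (1 - 0.01) = 0.2277
Denominator = 0.0091 + 0.2277 = 0.2368
PPV = 0.0091 / 0.2368 = 0.038429
As percentage = 3.8


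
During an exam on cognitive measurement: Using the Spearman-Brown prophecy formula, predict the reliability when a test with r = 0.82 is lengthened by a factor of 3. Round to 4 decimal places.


r_new = n*r / (1 + (n-1)*r)
Numerator = 3 * 0.82 = 2.46
Denominator = 1 + 2 * 0.82 = 2.64
r_new = 2.46 / 2.64
= 0.9318


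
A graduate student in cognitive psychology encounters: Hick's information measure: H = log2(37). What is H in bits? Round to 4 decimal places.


H = log2(n)
H = log2(37)
= 5.2095


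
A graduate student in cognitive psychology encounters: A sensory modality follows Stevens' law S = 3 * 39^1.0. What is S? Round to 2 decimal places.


S = 3 * 39^1.0
39^1.0 = 39.0
S = 3 * 39.0
= 117.00


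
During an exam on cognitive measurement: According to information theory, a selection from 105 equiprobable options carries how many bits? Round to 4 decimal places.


H = log2(n)
H = log2(105)
= 6.7142


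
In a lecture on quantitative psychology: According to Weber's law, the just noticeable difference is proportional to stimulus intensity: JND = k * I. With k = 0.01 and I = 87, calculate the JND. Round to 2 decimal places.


JND = k * I
JND = 0.01 * 87
= 0.87


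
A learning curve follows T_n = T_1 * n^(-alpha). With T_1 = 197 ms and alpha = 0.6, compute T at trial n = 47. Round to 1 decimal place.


T_n = 197 * 47^(-0.6)
47^(-0.6) = 0.099252
T_n = 197 * 0.099252
= 19.6 ms


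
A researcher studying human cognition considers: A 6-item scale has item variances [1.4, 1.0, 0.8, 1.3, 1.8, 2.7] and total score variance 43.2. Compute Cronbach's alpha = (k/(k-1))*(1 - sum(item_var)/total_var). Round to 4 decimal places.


alpha = (k/(k-1)) * (1 - sum(s_i^2)/s_total^2)
sum(item variances) = 9.0
k/(k-1) = 6/5 = 1.2
1 - 9.0/43.2 = 1 - 0.208333 = 0.791667
alpha = 1.2 * 0.791667
= 0.9500


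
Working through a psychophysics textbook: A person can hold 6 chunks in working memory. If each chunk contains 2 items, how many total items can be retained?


Total items = chunks * items_per_chunk
= 6 * 2
= 12


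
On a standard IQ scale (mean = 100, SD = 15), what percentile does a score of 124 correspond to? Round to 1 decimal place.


z = (IQ - mean) / SD
z = (124 - 100) / 15 = 1.6
Percentile = Phi(1.6) * 100
Phi(1.6) = 0.945201
= 94.5


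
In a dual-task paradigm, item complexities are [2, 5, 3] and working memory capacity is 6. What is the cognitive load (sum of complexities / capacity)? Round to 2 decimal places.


Total complexity = 2 + 5 + 3 = 10
Load = total / capacity = 10 / 6
= 1.67


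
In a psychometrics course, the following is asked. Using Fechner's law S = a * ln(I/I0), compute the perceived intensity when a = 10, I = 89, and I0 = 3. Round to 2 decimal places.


S = 10 * ln(89/3)
I/I0 = 29.666667
ln(29.666667) = 3.39
S = 10 * 3.39
= 33.90


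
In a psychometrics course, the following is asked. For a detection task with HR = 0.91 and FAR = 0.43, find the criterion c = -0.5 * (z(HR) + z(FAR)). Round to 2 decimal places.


c = -0.5 * (z(HR) + z(FAR))
z(0.91) = 1.3408
z(0.43) = -0.1764
c = -0.5 * (1.3408 + -0.1764)
= -0.5 * 1.1644
= -0.58


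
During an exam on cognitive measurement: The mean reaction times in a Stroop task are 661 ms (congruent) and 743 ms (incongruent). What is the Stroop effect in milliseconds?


Stroop effect = RT(incongruent) - RT(congruent)
= 743 - 661
= 82 ms


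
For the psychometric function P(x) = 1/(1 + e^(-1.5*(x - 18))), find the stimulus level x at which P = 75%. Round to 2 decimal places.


At P = 0.75: 0.75 = 1/(1 + e^(-k*(x-x0)))
Solving: e^(-k*(x-x0)) = 1/3
x = x0 + ln(3)/k
ln(3) = 1.0986
x = 18 + 1.0986/1.5
= 18 + 0.7324
= 18.73


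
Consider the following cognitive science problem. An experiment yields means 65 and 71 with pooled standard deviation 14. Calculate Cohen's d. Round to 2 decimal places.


Cohen's d = (M1 - M2) / S_pooled
= (65 - 71) / 14
= -6 / 14
= -0.43


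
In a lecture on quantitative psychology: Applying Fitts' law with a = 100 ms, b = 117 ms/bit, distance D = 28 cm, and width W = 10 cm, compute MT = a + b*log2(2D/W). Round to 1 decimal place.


MT = 100 + 117 * log2(2*28/10)
2D/W = 5.6
log2(5.6) = 2.4854
MT = 100 + 117 * 2.4854
= 390.8 ms


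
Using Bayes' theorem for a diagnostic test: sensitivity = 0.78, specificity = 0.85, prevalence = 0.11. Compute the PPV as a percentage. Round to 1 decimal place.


PPV = (sens * prev) / (sens * prev + (1-spec) * (1-prev))
Numerator = 0.78 * 0.11 = 0.0858
P(positive and no disease) = (1 - spec) * (1 - prev) = (1 - 0.85) * (1 - 0.11) = 0.1335
Denominator = 0.0858 + 0.1335 = 0.2193
PPV = 0.0858 / 0.2193 = 0.391245
As percentage = 39.1


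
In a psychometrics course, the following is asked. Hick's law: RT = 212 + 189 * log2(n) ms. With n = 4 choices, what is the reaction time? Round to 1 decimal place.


RT = 212 + 189 * log2(4)
log2(4) = 2.0
RT = 212 + 189 * 2.0
= 212 + 378.0
= 590.0 ms


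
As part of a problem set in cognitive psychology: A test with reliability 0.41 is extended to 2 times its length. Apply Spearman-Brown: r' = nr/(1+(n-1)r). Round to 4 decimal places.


r_new = n*r / (1 + (n-1)*r)
Numerator = 2 * 0.41 = 0.82
Denominator = 1 + 1 * 0.41 = 1.41
r_new = 0.82 / 1.41
= 0.5816


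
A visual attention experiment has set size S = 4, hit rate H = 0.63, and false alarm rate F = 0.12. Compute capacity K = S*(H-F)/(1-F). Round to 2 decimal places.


K = S * (H - F) / (1 - F)
H - F = 0.51
1 - F = 0.88
K = 4 * 0.51 / 0.88
= 2.32


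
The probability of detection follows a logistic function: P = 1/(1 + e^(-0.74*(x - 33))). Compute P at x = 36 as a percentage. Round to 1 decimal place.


P(x) = 1/(1 + e^(-0.74*(36 - 33)))
Exponent = -0.74 * 3 = -2.22
e^(-2.22) = 0.108609
P = 1/(1 + 0.108609) = 0.902031
Percentage = 90.2


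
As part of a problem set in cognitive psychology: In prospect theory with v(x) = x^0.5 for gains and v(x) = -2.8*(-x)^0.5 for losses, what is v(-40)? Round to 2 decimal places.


Since x = -40 < 0, use v(x) = -lambda*(-x)^alpha
(-x) = 40
40^0.5 = 6.3246
v(-40) = -2.8 * 6.3246
= -17.71


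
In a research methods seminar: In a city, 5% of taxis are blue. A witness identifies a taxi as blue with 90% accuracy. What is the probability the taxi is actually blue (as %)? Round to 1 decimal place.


P(blue | says blue) = P(says blue | blue)*P(blue) / [P(says blue | blue)*P(blue) + P(says blue | not blue)*P(not blue)]
Numerator = 0.9 * 0.05 = 0.045
False identification = 0.1 * 0.95 = 0.095
P = 0.045 / (0.045 + 0.095)
= 0.045 / 0.14
As percentage = 32.1


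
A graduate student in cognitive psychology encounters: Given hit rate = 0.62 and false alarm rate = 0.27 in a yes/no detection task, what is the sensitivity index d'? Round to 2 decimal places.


d' = z(HR) - z(FAR)
z(0.62) = 0.3055
z(0.27) = -0.6128
d' = 0.3055 - -0.6128
= 0.92


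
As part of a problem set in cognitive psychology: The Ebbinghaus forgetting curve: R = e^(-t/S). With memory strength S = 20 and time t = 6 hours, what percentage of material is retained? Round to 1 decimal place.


R = e^(-t/S)
-t/S = -6/20 = -0.3
R = e^(-0.3) = 0.740818
Percentage = 0.740818 * 100
= 74.1


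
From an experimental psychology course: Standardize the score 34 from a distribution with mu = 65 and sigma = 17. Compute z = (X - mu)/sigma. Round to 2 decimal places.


z = (X - mu) / sigma
= (34 - 65) / 17
= -31 / 17
= -1.82


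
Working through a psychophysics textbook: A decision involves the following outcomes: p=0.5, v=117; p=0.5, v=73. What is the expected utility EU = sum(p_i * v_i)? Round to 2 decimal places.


EU = sum(p_i * v_i)
0.5 * 117 = 58.5
0.5 * 73 = 36.5
EU = 58.5 + 36.5
= 95.00


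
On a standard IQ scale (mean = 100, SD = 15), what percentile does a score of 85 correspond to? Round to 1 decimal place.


z = (IQ - mean) / SD
z = (85 - 100) / 15 = -1.0
Percentile = Phi(-1.0) * 100
Phi(-1.0) = 0.158655
= 15.9


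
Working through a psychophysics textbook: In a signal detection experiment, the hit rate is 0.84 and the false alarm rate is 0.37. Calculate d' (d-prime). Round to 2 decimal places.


d' = z(HR) - z(FAR)
z(0.84) = 0.9945
z(0.37) = -0.3319
d' = 0.9945 - -0.3319
= 1.33


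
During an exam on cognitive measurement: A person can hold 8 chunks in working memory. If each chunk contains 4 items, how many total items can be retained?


Total items = chunks * items_per_chunk
= 8 * 4
= 32


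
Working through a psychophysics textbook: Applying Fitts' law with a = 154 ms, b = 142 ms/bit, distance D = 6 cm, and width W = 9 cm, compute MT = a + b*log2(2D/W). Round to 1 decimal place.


MT = 154 + 142 * log2(2*6/9)
2D/W = 1.333333
log2(1.333333) = 0.415
MT = 154 + 142 * 0.415
= 212.9 ms


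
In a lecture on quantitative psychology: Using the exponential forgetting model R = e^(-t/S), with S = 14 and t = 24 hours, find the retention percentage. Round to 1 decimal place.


R = e^(-t/S)
-t/S = -24/14 = -1.714286
R = e^(-1.714286) = 0.180092
Percentage = 0.180092 * 100
= 18.0


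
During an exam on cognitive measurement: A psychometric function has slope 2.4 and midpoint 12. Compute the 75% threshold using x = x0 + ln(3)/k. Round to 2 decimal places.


At P = 0.75: 0.75 = 1/(1 + e^(-k*(x-x0)))
Solving: e^(-k*(x-x0)) = 1/3
x = x0 + ln(3)/k
ln(3) = 1.0986
x = 12 + 1.0986/2.4
= 12 + 0.4578
= 12.46


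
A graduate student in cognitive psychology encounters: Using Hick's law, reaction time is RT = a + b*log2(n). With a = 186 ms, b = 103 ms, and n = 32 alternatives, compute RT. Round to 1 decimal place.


RT = 186 + 103 * log2(32)
log2(32) = 5.0
RT = 186 + 103 * 5.0
= 186 + 515.0
= 701.0 ms


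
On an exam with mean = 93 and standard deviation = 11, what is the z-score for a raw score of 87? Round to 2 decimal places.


z = (X - mu) / sigma
= (87 - 93) / 11
= -6 / 11
= -0.55


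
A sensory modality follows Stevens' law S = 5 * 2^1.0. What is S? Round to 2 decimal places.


S = 5 * 2^1.0
2^1.0 = 2.0
S = 5 * 2.0
= 10.00


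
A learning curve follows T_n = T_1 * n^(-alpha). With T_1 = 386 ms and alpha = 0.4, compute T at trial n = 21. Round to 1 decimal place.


T_n = 386 * 21^(-0.4)
21^(-0.4) = 0.295878
T_n = 386 * 0.295878
= 114.2 ms


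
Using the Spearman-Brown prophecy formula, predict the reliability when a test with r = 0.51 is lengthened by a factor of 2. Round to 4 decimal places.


r_new = n*r / (1 + (n-1)*r)
Numerator = 2 * 0.51 = 1.02
Denominator = 1 + 1 * 0.51 = 1.51
r_new = 1.02 / 1.51
= 0.6755


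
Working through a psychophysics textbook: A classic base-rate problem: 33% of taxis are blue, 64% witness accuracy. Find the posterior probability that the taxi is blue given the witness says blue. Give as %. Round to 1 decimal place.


P(blue | says blue) = P(says blue | blue)*P(blue) / [P(says blue | blue)*P(blue) + P(says blue | not blue)*P(not blue)]
Numerator = 0.64 * 0.33 = 0.2112
False identification = 0.36 * 0.67 = 0.2412
P = 0.2112 / (0.2112 + 0.2412)
= 0.2112 / 0.4524
As percentage = 46.7


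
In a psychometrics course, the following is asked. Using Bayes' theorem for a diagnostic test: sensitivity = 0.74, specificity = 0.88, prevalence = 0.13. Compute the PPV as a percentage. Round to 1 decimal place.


PPV = (sens * prev) / (sens * prev + (1-spec) * (1-prev))
Numerator = 0.74 * 0.13 = 0.0962
P(positive and no disease) = (1 - spec) * (1 - prev) = (1 - 0.88) * (1 - 0.13) = 0.1044
Denominator = 0.0962 + 0.1044 = 0.2006
PPV = 0.0962 / 0.2006 = 0.479561
As percentage = 48.0


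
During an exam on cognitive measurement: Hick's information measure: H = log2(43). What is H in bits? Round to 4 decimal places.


H = log2(n)
H = log2(43)
= 5.4263


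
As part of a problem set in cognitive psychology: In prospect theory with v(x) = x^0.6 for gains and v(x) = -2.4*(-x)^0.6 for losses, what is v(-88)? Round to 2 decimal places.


Since x = -88 < 0, use v(x) = -lambda*(-x)^alpha
(-x) = 88
88^0.6 = 14.6788
v(-88) = -2.4 * 14.6788
= -35.23


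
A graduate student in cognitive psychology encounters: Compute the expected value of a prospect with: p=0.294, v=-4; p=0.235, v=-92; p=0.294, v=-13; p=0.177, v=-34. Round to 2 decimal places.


EU = sum(p_i * v_i)
0.294 * -4 = -1.176
0.235 * -92 = -21.62
0.294 * -13 = -3.822
0.177 * -34 = -6.018
EU = -1.176 + -21.62 + -3.822 + -6.018
= -32.64


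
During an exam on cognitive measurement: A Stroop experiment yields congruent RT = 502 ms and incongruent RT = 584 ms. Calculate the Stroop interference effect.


Stroop effect = RT(incongruent) - RT(congruent)
= 584 - 502
= 82 ms


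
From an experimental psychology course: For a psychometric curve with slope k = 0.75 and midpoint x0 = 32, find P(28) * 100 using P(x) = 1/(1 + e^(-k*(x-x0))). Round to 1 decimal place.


P(x) = 1/(1 + e^(-0.75*(28 - 32)))
Exponent = -0.75 * -4 = 3.0
e^(3.0) = 20.085537
P = 1/(1 + 20.085537) = 0.047426
Percentage = 4.7


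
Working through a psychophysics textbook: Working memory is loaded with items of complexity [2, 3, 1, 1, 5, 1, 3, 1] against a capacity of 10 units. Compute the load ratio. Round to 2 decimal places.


Total complexity = 2 + 3 + 1 + 1 + 5 + 1 + 3 + 1 = 17
Load = total / capacity = 17 / 10
= 1.70


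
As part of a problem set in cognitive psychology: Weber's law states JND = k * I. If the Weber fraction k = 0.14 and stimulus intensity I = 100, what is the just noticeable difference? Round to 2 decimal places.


JND = k * I
JND = 0.14 * 100
= 14.00


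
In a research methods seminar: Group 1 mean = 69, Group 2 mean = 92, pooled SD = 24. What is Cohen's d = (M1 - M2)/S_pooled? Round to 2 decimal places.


Cohen's d = (M1 - M2) / S_pooled
= (69 - 92) / 24
= -23 / 24
= -0.96


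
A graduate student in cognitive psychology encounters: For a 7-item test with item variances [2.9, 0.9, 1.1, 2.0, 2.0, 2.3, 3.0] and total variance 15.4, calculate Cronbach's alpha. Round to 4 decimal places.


alpha = (k/(k-1)) * (1 - sum(s_i^2)/s_total^2)
sum(item variances) = 14.2
k/(k-1) = 7/6 = 1.166667
1 - 14.2/15.4 = 1 - 0.922078 = 0.077922
alpha = 1.166667 * 0.077922
= 0.0909


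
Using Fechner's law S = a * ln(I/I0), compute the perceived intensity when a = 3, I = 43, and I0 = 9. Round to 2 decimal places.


S = 3 * ln(43/9)
I/I0 = 4.777778
ln(4.777778) = 1.564
S = 3 * 1.564
= 4.69


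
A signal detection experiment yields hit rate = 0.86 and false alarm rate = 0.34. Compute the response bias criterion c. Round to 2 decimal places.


c = -0.5 * (z(HR) + z(FAR))
z(0.86) = 1.0803
z(0.34) = -0.4125
c = -0.5 * (1.0803 + -0.4125)
= -0.5 * 0.6678
= -0.33


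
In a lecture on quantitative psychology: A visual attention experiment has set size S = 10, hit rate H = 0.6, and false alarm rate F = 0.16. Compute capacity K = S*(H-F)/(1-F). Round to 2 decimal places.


K = S * (H - F) / (1 - F)
H - F = 0.44
1 - F = 0.84
K = 10 * 0.44 / 0.84
= 5.24


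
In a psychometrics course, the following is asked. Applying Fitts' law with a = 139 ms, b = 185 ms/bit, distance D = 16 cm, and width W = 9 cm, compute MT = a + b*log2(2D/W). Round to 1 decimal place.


MT = 139 + 185 * log2(2*16/9)
2D/W = 3.555556
log2(3.555556) = 1.8301
MT = 139 + 185 * 1.8301
= 477.6 ms


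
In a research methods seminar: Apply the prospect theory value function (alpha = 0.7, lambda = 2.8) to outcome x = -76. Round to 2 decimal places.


Since x = -76 < 0, use v(x) = -lambda*(-x)^alpha
(-x) = 76
76^0.7 = 20.7286
v(-76) = -2.8 * 20.7286
= -58.04


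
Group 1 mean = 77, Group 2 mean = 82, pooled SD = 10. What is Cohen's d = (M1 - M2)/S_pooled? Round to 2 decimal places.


Cohen's d = (M1 - M2) / S_pooled
= (77 - 82) / 10
= -5 / 10
= -0.50


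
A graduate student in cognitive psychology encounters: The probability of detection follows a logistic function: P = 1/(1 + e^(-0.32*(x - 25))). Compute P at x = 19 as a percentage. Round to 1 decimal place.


P(x) = 1/(1 + e^(-0.32*(19 - 25)))
Exponent = -0.32 * -6 = 1.92
e^(1.92) = 6.820958
P = 1/(1 + 6.820958) = 0.127862
Percentage = 12.8


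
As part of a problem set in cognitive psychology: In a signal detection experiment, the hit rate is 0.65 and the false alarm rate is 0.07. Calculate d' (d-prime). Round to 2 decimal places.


d' = z(HR) - z(FAR)
z(0.65) = 0.3853
z(0.07) = -1.4758
d' = 0.3853 - -1.4758
= 1.86


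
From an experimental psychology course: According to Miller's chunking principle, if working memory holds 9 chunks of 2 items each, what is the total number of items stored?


Total items = chunks * items_per_chunk
= 9 * 2
= 18


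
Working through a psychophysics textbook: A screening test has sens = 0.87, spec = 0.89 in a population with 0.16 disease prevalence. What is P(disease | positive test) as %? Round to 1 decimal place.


PPV = (sens * prev) / (sens * prev + (1-spec) * (1-prev))
Numerator = 0.87 * 0.16 = 0.1392
P(positive and no disease) = (1 - spec) * (1 - prev) = (1 - 0.89) * (1 - 0.16) = 0.0924
Denominator = 0.1392 + 0.0924 = 0.2316
PPV = 0.1392 / 0.2316 = 0.601036
As percentage = 60.1


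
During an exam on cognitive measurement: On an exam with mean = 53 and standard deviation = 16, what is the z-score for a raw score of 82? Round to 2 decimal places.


z = (X - mu) / sigma
= (82 - 53) / 16
= 29 / 16
= 1.81


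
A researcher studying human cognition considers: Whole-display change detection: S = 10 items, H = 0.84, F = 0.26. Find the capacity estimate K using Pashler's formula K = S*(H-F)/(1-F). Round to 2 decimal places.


K = S * (H - F) / (1 - F)
H - F = 0.58
1 - F = 0.74
K = 10 * 0.58 / 0.74
= 7.84


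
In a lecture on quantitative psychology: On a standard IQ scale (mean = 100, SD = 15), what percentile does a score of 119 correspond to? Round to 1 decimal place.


z = (IQ - mean) / SD
z = (119 - 100) / 15 = 1.2667
Percentile = Phi(1.2667) * 100
Phi(1.2667) = 0.897369
= 89.7


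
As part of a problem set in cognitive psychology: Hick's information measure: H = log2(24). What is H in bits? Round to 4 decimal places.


H = log2(n)
H = log2(24)
= 4.5850


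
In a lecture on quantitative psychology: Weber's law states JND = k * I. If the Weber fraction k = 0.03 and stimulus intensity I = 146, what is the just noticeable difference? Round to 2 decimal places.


JND = k * I
JND = 0.03 * 146
= 4.38


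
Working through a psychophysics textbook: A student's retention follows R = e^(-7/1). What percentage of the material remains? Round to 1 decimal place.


R = e^(-t/S)
-t/S = -7/1 = -7.0
R = e^(-7.0) = 0.000912
Percentage = 0.000912 * 100
= 0.1


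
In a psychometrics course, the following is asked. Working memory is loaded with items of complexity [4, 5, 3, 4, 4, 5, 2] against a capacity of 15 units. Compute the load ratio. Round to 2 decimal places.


Total complexity = 4 + 5 + 3 + 4 + 4 + 5 + 2 = 27
Load = total / capacity = 27 / 15
= 1.80


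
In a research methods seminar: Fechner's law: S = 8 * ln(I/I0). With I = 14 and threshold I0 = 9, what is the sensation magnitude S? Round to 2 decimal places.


S = 8 * ln(14/9)
I/I0 = 1.555556
ln(1.555556) = 0.4418
S = 8 * 0.4418
= 3.53


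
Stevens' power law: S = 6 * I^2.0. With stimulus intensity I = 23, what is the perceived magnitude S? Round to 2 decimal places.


S = 6 * 23^2.0
23^2.0 = 529.0
S = 6 * 529.0
= 3174.00


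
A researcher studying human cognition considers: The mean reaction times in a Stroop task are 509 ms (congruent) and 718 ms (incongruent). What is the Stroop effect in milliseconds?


Stroop effect = RT(incongruent) - RT(congruent)
= 718 - 509
= 209 ms


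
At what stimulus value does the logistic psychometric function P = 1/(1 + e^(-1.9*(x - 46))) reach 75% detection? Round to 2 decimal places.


At P = 0.75: 0.75 = 1/(1 + e^(-k*(x-x0)))
Solving: e^(-k*(x-x0)) = 1/3
x = x0 + ln(3)/k
ln(3) = 1.0986
x = 46 + 1.0986/1.9
= 46 + 0.5782
= 46.58


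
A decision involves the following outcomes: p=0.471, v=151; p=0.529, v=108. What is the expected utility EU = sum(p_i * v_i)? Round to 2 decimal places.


EU = sum(p_i * v_i)
0.471 * 151 = 71.121
0.529 * 108 = 57.132
EU = 71.121 + 57.132
= 128.25


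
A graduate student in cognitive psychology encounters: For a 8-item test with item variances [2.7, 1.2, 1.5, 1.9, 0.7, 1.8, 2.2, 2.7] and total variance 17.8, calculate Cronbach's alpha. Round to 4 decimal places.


alpha = (k/(k-1)) * (1 - sum(s_i^2)/s_total^2)
sum(item variances) = 14.7
k/(k-1) = 8/7 = 1.142857
1 - 14.7/17.8 = 1 - 0.825843 = 0.174157
alpha = 1.142857 * 0.174157
= 0.1990


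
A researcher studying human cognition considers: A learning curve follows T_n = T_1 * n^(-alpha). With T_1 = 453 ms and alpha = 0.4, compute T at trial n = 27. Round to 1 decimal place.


T_n = 453 * 27^(-0.4)
27^(-0.4) = 0.267581
T_n = 453 * 0.267581
= 121.2 ms


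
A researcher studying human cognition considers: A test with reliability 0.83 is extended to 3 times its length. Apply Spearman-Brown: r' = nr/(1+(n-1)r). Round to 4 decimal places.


r_new = n*r / (1 + (n-1)*r)
Numerator = 3 * 0.83 = 2.49
Denominator = 1 + 2 * 0.83 = 2.66
r_new = 2.49 / 2.66
= 0.9361


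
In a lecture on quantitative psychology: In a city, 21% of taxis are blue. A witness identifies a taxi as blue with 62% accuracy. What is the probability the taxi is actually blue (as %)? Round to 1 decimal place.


P(blue | says blue) = P(says blue | blue)*P(blue) / [P(says blue | blue)*P(blue) + P(says blue | not blue)*P(not blue)]
Numerator = 0.62 * 0.21 = 0.1302
False identification = 0.38 * 0.79 = 0.3002
P = 0.1302 / (0.1302 + 0.3002)
= 0.1302 / 0.4304
As percentage = 30.3


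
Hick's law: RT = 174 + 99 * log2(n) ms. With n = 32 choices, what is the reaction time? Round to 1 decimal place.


RT = 174 + 99 * log2(32)
log2(32) = 5.0
RT = 174 + 99 * 5.0
= 174 + 495.0
= 669.0 ms


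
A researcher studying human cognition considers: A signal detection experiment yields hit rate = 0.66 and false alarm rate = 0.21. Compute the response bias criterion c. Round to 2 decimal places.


c = -0.5 * (z(HR) + z(FAR))
z(0.66) = 0.4125
z(0.21) = -0.8064
c = -0.5 * (0.4125 + -0.8064)
= -0.5 * -0.3939
= 0.20


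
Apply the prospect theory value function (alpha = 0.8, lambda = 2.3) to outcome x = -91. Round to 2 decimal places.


Since x = -91 < 0, use v(x) = -lambda*(-x)^alpha
(-x) = 91
91^0.8 = 36.9176
v(-91) = -2.3 * 36.9176
= -84.91


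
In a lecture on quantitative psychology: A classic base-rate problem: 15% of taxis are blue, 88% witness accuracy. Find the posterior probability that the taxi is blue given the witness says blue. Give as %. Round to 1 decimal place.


P(blue | says blue) = P(says blue | blue)*P(blue) / [P(says blue | blue)*P(blue) + P(says blue | not blue)*P(not blue)]
Numerator = 0.88 * 0.15 = 0.132
False identification = 0.12 * 0.85 = 0.102
P = 0.132 / (0.132 + 0.102)
= 0.132 / 0.234
As percentage = 56.4


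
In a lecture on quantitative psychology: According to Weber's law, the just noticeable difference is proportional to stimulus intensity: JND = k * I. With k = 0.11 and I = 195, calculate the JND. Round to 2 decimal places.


JND = k * I
JND = 0.11 * 195
= 21.45


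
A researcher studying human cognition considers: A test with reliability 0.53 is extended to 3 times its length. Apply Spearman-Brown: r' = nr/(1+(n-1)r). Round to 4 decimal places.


r_new = n*r / (1 + (n-1)*r)
Numerator = 3 * 0.53 = 1.59
Denominator = 1 + 2 * 0.53 = 2.06
r_new = 1.59 / 2.06
= 0.7718


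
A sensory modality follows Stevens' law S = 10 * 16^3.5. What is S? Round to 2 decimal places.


S = 10 * 16^3.5
16^3.5 = 16384.0
S = 10 * 16384.0
= 163840.00


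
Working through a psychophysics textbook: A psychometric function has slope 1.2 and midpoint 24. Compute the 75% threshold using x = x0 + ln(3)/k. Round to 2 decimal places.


At P = 0.75: 0.75 = 1/(1 + e^(-k*(x-x0)))
Solving: e^(-k*(x-x0)) = 1/3
x = x0 + ln(3)/k
ln(3) = 1.0986
x = 24 + 1.0986/1.2
= 24 + 0.9155
= 24.92


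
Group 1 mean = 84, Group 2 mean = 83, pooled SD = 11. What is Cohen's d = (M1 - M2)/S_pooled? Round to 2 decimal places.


Cohen's d = (M1 - M2) / S_pooled
= (84 - 83) / 11
= 1 / 11
= 0.09


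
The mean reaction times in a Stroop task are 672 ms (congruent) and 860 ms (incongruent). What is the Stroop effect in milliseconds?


Stroop effect = RT(incongruent) - RT(congruent)
= 860 - 672
= 188 ms


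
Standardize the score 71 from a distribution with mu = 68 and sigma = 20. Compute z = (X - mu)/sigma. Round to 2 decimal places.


z = (X - mu) / sigma
= (71 - 68) / 20
= 3 / 20
= 0.15


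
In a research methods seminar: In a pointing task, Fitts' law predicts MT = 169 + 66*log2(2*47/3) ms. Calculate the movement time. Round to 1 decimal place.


MT = 169 + 66 * log2(2*47/3)
2D/W = 31.333333
log2(31.333333) = 4.9696
MT = 169 + 66 * 4.9696
= 497.0 ms


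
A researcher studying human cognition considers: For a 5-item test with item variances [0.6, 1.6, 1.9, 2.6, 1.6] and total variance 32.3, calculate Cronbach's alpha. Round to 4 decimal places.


alpha = (k/(k-1)) * (1 - sum(s_i^2)/s_total^2)
sum(item variances) = 8.3
k/(k-1) = 5/4 = 1.25
1 - 8.3/32.3 = 1 - 0.256966 = 0.743034
alpha = 1.25 * 0.743034
= 0.9288


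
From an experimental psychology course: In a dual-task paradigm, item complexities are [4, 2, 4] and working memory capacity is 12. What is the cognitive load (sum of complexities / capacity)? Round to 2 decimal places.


Total complexity = 4 + 2 + 4 = 10
Load = total / capacity = 10 / 12
= 0.83


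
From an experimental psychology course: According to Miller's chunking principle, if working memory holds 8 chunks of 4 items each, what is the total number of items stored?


Total items = chunks * items_per_chunk
= 8 * 4
= 32


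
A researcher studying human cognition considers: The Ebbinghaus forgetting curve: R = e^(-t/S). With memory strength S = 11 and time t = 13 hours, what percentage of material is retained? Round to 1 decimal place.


R = e^(-t/S)
-t/S = -13/11 = -1.181818
R = e^(-1.181818) = 0.306721
Percentage = 0.306721 * 100
= 30.7


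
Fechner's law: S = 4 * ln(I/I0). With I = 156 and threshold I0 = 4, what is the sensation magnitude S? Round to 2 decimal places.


S = 4 * ln(156/4)
I/I0 = 39.0
ln(39.0) = 3.6636
S = 4 * 3.6636
= 14.65


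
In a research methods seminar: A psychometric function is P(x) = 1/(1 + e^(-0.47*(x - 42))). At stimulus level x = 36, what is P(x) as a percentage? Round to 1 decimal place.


P(x) = 1/(1 + e^(-0.47*(36 - 42)))
Exponent = -0.47 * -6 = 2.82
e^(2.82) = 16.776851
P = 1/(1 + 16.776851) = 0.056253
Percentage = 5.6


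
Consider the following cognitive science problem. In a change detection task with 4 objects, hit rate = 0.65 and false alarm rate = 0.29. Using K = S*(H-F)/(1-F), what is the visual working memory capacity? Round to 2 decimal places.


K = S * (H - F) / (1 - F)
H - F = 0.36
1 - F = 0.71
K = 4 * 0.36 / 0.71
= 2.03


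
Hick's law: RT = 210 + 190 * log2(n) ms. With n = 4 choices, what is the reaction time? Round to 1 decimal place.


RT = 210 + 190 * log2(4)
log2(4) = 2.0
RT = 210 + 190 * 2.0
= 210 + 380.0
= 590.0 ms


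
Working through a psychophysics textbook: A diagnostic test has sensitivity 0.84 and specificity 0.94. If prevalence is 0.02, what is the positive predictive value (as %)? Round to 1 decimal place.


PPV = (sens * prev) / (sens * prev + (1-spec) * (1-prev))
Numerator = 0.84 * 0.02 = 0.0168
P(positive and no disease) = (1 - spec) * (1 - prev) = (1 - 0.94) * (1 - 0.02) = 0.0588
Denominator = 0.0168 + 0.0588 = 0.0756
PPV = 0.0168 / 0.0756 = 0.222222
As percentage = 22.2


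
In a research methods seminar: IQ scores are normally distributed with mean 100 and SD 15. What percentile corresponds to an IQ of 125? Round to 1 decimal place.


z = (IQ - mean) / SD
z = (125 - 100) / 15 = 1.6667
Percentile = Phi(1.6667) * 100
Phi(1.6667) = 0.952213
= 95.2


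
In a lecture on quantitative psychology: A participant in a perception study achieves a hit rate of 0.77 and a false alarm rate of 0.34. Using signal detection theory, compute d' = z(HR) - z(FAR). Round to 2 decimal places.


d' = z(HR) - z(FAR)
z(0.77) = 0.7388
z(0.34) = -0.4125
d' = 0.7388 - -0.4125
= 1.15


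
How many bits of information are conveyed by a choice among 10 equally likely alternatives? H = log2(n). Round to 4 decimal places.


H = log2(n)
H = log2(10)
= 3.3219


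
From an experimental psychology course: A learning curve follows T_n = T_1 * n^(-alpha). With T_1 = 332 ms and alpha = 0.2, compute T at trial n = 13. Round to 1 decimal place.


T_n = 332 * 13^(-0.2)
13^(-0.2) = 0.598703
T_n = 332 * 0.598703
= 198.8 ms


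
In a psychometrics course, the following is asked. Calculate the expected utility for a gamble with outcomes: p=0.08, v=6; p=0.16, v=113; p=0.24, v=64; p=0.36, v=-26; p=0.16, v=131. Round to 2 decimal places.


EU = sum(p_i * v_i)
0.08 * 6 = 0.48
0.16 * 113 = 18.08
0.24 * 64 = 15.36
0.36 * -26 = -9.36
0.16 * 131 = 20.96
EU = 0.48 + 18.08 + 15.36 + -9.36 + 20.96
= 45.52


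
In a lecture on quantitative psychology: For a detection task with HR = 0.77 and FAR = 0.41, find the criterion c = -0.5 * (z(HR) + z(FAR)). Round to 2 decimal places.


c = -0.5 * (z(HR) + z(FAR))
z(0.77) = 0.7388
z(0.41) = -0.2275
c = -0.5 * (0.7388 + -0.2275)
= -0.5 * 0.5113
= -0.26


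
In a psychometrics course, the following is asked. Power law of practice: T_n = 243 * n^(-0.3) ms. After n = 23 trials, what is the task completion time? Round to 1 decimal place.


T_n = 243 * 23^(-0.3)
23^(-0.3) = 0.390375
T_n = 243 * 0.390375
= 94.9 ms


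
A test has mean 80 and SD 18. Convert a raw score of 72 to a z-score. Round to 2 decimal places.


z = (X - mu) / sigma
= (72 - 80) / 18
= -8 / 18
= -0.44


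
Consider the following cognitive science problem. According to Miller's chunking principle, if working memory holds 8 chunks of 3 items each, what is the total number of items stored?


Total items = chunks * items_per_chunk
= 8 * 3
= 24


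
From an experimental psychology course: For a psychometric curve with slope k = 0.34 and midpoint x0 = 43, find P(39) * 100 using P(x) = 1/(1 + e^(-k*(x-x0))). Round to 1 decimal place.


P(x) = 1/(1 + e^(-0.34*(39 - 43)))
Exponent = -0.34 * -4 = 1.36
e^(1.36) = 3.896193
P = 1/(1 + 3.896193) = 0.20424
Percentage = 20.4


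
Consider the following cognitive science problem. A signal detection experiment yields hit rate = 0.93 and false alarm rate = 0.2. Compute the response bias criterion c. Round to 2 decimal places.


c = -0.5 * (z(HR) + z(FAR))
z(0.93) = 1.4758
z(0.2) = -0.8416
c = -0.5 * (1.4758 + -0.8416)
= -0.5 * 0.6342
= -0.32


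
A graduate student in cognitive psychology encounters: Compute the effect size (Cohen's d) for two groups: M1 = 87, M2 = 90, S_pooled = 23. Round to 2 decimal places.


Cohen's d = (M1 - M2) / S_pooled
= (87 - 90) / 23
= -3 / 23
= -0.13


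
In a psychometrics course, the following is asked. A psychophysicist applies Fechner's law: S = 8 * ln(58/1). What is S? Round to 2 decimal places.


S = 8 * ln(58/1)
I/I0 = 58.0
ln(58.0) = 4.0604
S = 8 * 4.0604
= 32.48


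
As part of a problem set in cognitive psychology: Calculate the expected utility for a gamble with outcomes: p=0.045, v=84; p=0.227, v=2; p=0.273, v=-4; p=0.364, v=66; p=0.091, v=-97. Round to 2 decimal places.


EU = sum(p_i * v_i)
0.045 * 84 = 3.78
0.227 * 2 = 0.454
0.273 * -4 = -1.092
0.364 * 66 = 24.024
0.091 * -97 = -8.827
EU = 3.78 + 0.454 + -1.092 + 24.024 + -8.827
= 18.34


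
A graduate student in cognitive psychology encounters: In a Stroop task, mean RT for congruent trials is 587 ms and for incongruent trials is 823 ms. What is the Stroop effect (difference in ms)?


Stroop effect = RT(incongruent) - RT(congruent)
= 823 - 587
= 236 ms


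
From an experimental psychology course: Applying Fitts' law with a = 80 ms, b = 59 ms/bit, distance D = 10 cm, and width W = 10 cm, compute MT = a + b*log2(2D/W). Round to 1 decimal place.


MT = 80 + 59 * log2(2*10/10)
2D/W = 2.0
log2(2.0) = 1.0
MT = 80 + 59 * 1.0
= 139.0 ms


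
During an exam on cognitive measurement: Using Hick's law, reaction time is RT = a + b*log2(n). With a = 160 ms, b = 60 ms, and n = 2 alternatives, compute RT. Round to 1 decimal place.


RT = 160 + 60 * log2(2)
log2(2) = 1.0
RT = 160 + 60 * 1.0
= 160 + 60.0
= 220.0 ms


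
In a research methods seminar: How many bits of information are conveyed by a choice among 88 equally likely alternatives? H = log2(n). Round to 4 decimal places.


H = log2(n)
H = log2(88)
= 6.4594


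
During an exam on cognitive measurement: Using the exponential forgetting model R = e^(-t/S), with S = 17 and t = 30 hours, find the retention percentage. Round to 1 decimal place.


R = e^(-t/S)
-t/S = -30/17 = -1.764706
R = e^(-1.764706) = 0.171237
Percentage = 0.171237 * 100
= 17.1


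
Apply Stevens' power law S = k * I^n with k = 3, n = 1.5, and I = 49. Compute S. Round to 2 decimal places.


S = 3 * 49^1.5
49^1.5 = 343.0
S = 3 * 343.0
= 1029.00


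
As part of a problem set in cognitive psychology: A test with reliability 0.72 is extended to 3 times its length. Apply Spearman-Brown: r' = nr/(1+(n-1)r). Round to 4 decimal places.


r_new = n*r / (1 + (n-1)*r)
Numerator = 3 * 0.72 = 2.16
Denominator = 1 + 2 * 0.72 = 2.44
r_new = 2.16 / 2.44
= 0.8852
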